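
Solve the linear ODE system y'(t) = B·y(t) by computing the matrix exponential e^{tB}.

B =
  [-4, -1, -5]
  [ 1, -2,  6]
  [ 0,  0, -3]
e^{tB} =
  [-t*exp(-3*t) + exp(-3*t), -t*exp(-3*t), -t^2*exp(-3*t)/2 - 5*t*exp(-3*t)]
  [t*exp(-3*t), t*exp(-3*t) + exp(-3*t), t^2*exp(-3*t)/2 + 6*t*exp(-3*t)]
  [0, 0, exp(-3*t)]

Strategy: write B = P · J · P⁻¹ where J is a Jordan canonical form, so e^{tB} = P · e^{tJ} · P⁻¹, and e^{tJ} can be computed block-by-block.

B has Jordan form
J =
  [-3,  1,  0]
  [ 0, -3,  1]
  [ 0,  0, -3]
(up to reordering of blocks).

Per-block formulas:
  For a 3×3 Jordan block J_3(-3): exp(t · J_3(-3)) = e^(-3t)·(I + t·N + (t^2/2)·N^2), where N is the 3×3 nilpotent shift.

After assembling e^{tJ} and conjugating by P, we get:

e^{tB} =
  [-t*exp(-3*t) + exp(-3*t), -t*exp(-3*t), -t^2*exp(-3*t)/2 - 5*t*exp(-3*t)]
  [t*exp(-3*t), t*exp(-3*t) + exp(-3*t), t^2*exp(-3*t)/2 + 6*t*exp(-3*t)]
  [0, 0, exp(-3*t)]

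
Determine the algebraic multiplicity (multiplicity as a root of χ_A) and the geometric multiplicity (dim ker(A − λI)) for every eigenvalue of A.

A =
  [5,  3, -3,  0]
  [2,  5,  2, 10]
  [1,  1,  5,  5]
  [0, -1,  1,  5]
λ = 5: alg = 4, geom = 2

Step 1 — factor the characteristic polynomial to read off the algebraic multiplicities:
  χ_A(x) = (x - 5)^4

Step 2 — compute geometric multiplicities via the rank-nullity identity g(λ) = n − rank(A − λI):
  rank(A − (5)·I) = 2, so dim ker(A − (5)·I) = n − 2 = 2

Summary:
  λ = 5: algebraic multiplicity = 4, geometric multiplicity = 2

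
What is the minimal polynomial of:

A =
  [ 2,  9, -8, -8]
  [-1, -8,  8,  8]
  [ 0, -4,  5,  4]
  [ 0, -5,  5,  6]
x^3 - 4*x^2 + 5*x - 2

The characteristic polynomial is χ_A(x) = (x - 2)*(x - 1)^3, so the eigenvalues are known. The minimal polynomial is
  m_A(x) = Π_λ (x − λ)^{k_λ}
where k_λ is the size of the *largest* Jordan block for λ (equivalently, the smallest k with (A − λI)^k v = 0 for every generalised eigenvector v of λ).

  λ = 1: largest Jordan block has size 2, contributing (x − 1)^2
  λ = 2: largest Jordan block has size 1, contributing (x − 2)

So m_A(x) = (x - 2)*(x - 1)^2 = x^3 - 4*x^2 + 5*x - 2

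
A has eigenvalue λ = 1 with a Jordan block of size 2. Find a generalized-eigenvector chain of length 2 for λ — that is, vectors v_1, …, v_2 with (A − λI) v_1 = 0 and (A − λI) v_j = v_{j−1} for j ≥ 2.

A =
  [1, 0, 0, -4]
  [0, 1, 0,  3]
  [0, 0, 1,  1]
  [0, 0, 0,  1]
A Jordan chain for λ = 1 of length 2:
v_1 = (-4, 3, 1, 0)ᵀ
v_2 = (0, 0, 0, 1)ᵀ

Let N = A − (1)·I. We want v_2 with N^2 v_2 = 0 but N^1 v_2 ≠ 0; then v_{j-1} := N · v_j for j = 2, …, 2.

Pick v_2 = (0, 0, 0, 1)ᵀ.
Then v_1 = N · v_2 = (-4, 3, 1, 0)ᵀ.

Sanity check: (A − (1)·I) v_1 = (0, 0, 0, 0)ᵀ = 0. ✓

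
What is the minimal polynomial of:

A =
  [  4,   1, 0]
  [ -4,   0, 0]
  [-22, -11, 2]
x^2 - 4*x + 4

The characteristic polynomial is χ_A(x) = (x - 2)^3, so the eigenvalues are known. The minimal polynomial is
  m_A(x) = Π_λ (x − λ)^{k_λ}
where k_λ is the size of the *largest* Jordan block for λ (equivalently, the smallest k with (A − λI)^k v = 0 for every generalised eigenvector v of λ).

  λ = 2: largest Jordan block has size 2, contributing (x − 2)^2

So m_A(x) = (x - 2)^2 = x^2 - 4*x + 4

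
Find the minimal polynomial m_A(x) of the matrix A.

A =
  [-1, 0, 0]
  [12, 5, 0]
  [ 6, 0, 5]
x^2 - 4*x - 5

The characteristic polynomial is χ_A(x) = (x - 5)^2*(x + 1), so the eigenvalues are known. The minimal polynomial is
  m_A(x) = Π_λ (x − λ)^{k_λ}
where k_λ is the size of the *largest* Jordan block for λ (equivalently, the smallest k with (A − λI)^k v = 0 for every generalised eigenvector v of λ).

  λ = -1: largest Jordan block has size 1, contributing (x + 1)
  λ = 5: largest Jordan block has size 1, contributing (x − 5)

So m_A(x) = (x - 5)*(x + 1) = x^2 - 4*x - 5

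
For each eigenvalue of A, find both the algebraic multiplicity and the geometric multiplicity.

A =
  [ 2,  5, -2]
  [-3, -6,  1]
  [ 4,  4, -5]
λ = -3: alg = 3, geom = 1

Step 1 — factor the characteristic polynomial to read off the algebraic multiplicities:
  χ_A(x) = (x + 3)^3

Step 2 — compute geometric multiplicities via the rank-nullity identity g(λ) = n − rank(A − λI):
  rank(A − (-3)·I) = 2, so dim ker(A − (-3)·I) = n − 2 = 1

Summary:
  λ = -3: algebraic multiplicity = 3, geometric multiplicity = 1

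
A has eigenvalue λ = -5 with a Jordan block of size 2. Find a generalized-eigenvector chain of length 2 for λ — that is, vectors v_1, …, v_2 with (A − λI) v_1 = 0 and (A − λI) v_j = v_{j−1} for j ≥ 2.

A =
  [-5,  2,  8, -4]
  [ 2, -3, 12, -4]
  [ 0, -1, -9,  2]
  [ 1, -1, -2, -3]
A Jordan chain for λ = -5 of length 2:
v_1 = (0, 2, 0, 1)ᵀ
v_2 = (1, 0, 0, 0)ᵀ

Let N = A − (-5)·I. We want v_2 with N^2 v_2 = 0 but N^1 v_2 ≠ 0; then v_{j-1} := N · v_j for j = 2, …, 2.

Pick v_2 = (1, 0, 0, 0)ᵀ.
Then v_1 = N · v_2 = (0, 2, 0, 1)ᵀ.

Sanity check: (A − (-5)·I) v_1 = (0, 0, 0, 0)ᵀ = 0. ✓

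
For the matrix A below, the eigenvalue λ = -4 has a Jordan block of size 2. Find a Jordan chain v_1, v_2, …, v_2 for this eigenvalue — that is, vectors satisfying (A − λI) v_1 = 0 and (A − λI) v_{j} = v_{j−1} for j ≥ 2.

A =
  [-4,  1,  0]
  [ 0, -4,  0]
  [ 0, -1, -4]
A Jordan chain for λ = -4 of length 2:
v_1 = (1, 0, -1)ᵀ
v_2 = (0, 1, 0)ᵀ

Let N = A − (-4)·I. We want v_2 with N^2 v_2 = 0 but N^1 v_2 ≠ 0; then v_{j-1} := N · v_j for j = 2, …, 2.

Pick v_2 = (0, 1, 0)ᵀ.
Then v_1 = N · v_2 = (1, 0, -1)ᵀ.

Sanity check: (A − (-4)·I) v_1 = (0, 0, 0)ᵀ = 0. ✓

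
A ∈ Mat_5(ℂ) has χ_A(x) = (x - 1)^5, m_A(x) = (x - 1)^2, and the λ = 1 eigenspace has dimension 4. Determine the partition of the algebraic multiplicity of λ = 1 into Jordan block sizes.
Block sizes for λ = 1: [2, 1, 1, 1]

Step 1 — from the characteristic polynomial, algebraic multiplicity of λ = 1 is 5. From dim ker(A − (1)·I) = 4, there are exactly 4 Jordan blocks for λ = 1.
Step 2 — from the minimal polynomial, the factor (x − 1)^2 tells us the largest block for λ = 1 has size 2.
Step 3 — with total size 5, 4 blocks, and largest block 2, the block sizes (in nonincreasing order) are [2, 1, 1, 1].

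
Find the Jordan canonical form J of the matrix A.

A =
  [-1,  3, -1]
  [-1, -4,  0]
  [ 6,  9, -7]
J_3(-4)

The characteristic polynomial is
  det(x·I − A) = x^3 + 12*x^2 + 48*x + 64 = (x + 4)^3

Eigenvalues and multiplicities (the geometric multiplicity of λ is n − rank(A − λI), which equals the number of Jordan blocks for λ):
  λ = -4: algebraic multiplicity = 3, geometric multiplicity = 1

Determining the block sizes for each eigenvalue:
  λ = -4: one block (gm = 1), so the single block has size am = 3 → block sizes [3]

Assembling the blocks gives a Jordan form
J =
  [-4,  1,  0]
  [ 0, -4,  1]
  [ 0,  0, -4]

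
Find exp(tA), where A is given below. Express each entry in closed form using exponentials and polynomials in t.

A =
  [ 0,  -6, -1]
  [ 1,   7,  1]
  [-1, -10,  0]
e^{tA} =
  [-t*exp(3*t) + exp(t), -4*t*exp(3*t) - exp(3*t) + exp(t), -t*exp(3*t)]
  [t*exp(3*t), 4*t*exp(3*t) + exp(3*t), t*exp(3*t)]
  [-3*t*exp(3*t) + exp(3*t) - exp(t), -12*t*exp(3*t) + exp(3*t) - exp(t), -3*t*exp(3*t) + exp(3*t)]

Strategy: write A = P · J · P⁻¹ where J is a Jordan canonical form, so e^{tA} = P · e^{tJ} · P⁻¹, and e^{tJ} can be computed block-by-block.

A has Jordan form
J =
  [1, 0, 0]
  [0, 3, 1]
  [0, 0, 3]
(up to reordering of blocks).

Per-block formulas:
  For a 2×2 Jordan block J_2(3): exp(t · J_2(3)) = e^(3t)·(I + t·N), where N is the 2×2 nilpotent shift.
  For a 1×1 block at λ = 1: exp(t · [1]) = [e^(1t)].

After assembling e^{tJ} and conjugating by P, we get:

e^{tA} =
  [-t*exp(3*t) + exp(t), -4*t*exp(3*t) - exp(3*t) + exp(t), -t*exp(3*t)]
  [t*exp(3*t), 4*t*exp(3*t) + exp(3*t), t*exp(3*t)]
  [-3*t*exp(3*t) + exp(3*t) - exp(t), -12*t*exp(3*t) + exp(3*t) - exp(t), -3*t*exp(3*t) + exp(3*t)]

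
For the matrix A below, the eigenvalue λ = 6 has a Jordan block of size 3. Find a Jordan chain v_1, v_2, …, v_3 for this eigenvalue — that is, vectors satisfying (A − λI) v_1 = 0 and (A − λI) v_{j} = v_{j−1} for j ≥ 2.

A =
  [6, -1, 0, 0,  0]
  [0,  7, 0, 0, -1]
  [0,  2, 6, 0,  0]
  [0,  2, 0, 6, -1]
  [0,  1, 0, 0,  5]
A Jordan chain for λ = 6 of length 3:
v_1 = (-1, 0, 2, 1, 0)ᵀ
v_2 = (-1, 1, 2, 2, 1)ᵀ
v_3 = (0, 1, 0, 0, 0)ᵀ

Let N = A − (6)·I. We want v_3 with N^3 v_3 = 0 but N^2 v_3 ≠ 0; then v_{j-1} := N · v_j for j = 3, …, 2.

Pick v_3 = (0, 1, 0, 0, 0)ᵀ.
Then v_2 = N · v_3 = (-1, 1, 2, 2, 1)ᵀ.
Then v_1 = N · v_2 = (-1, 0, 2, 1, 0)ᵀ.

Sanity check: (A − (6)·I) v_1 = (0, 0, 0, 0, 0)ᵀ = 0. ✓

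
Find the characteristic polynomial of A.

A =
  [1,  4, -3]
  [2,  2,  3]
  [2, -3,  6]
x^3 - 9*x^2 + 27*x - 27

Expanding det(x·I − A) (e.g. by cofactor expansion or by noting that A is similar to its Jordan form J, which has the same characteristic polynomial as A) gives
  χ_A(x) = x^3 - 9*x^2 + 27*x - 27
which factors as (x - 3)^3. The eigenvalues (with algebraic multiplicities) are λ = 3 with multiplicity 3.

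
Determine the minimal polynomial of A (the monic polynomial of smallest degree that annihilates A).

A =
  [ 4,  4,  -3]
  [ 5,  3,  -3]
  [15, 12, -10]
x^2 + 2*x + 1

The characteristic polynomial is χ_A(x) = (x + 1)^3, so the eigenvalues are known. The minimal polynomial is
  m_A(x) = Π_λ (x − λ)^{k_λ}
where k_λ is the size of the *largest* Jordan block for λ (equivalently, the smallest k with (A − λI)^k v = 0 for every generalised eigenvector v of λ).

  λ = -1: largest Jordan block has size 2, contributing (x + 1)^2

So m_A(x) = (x + 1)^2 = x^2 + 2*x + 1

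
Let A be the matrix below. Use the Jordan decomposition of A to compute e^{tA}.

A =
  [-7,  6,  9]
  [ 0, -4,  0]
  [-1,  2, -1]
e^{tA} =
  [-3*t*exp(-4*t) + exp(-4*t), 6*t*exp(-4*t), 9*t*exp(-4*t)]
  [0, exp(-4*t), 0]
  [-t*exp(-4*t), 2*t*exp(-4*t), 3*t*exp(-4*t) + exp(-4*t)]

Strategy: write A = P · J · P⁻¹ where J is a Jordan canonical form, so e^{tA} = P · e^{tJ} · P⁻¹, and e^{tJ} can be computed block-by-block.

A has Jordan form
J =
  [-4,  1,  0]
  [ 0, -4,  0]
  [ 0,  0, -4]
(up to reordering of blocks).

Per-block formulas:
  For a 1×1 block at λ = -4: exp(t · [-4]) = [e^(-4t)].
  For a 2×2 Jordan block J_2(-4): exp(t · J_2(-4)) = e^(-4t)·(I + t·N), where N is the 2×2 nilpotent shift.

After assembling e^{tJ} and conjugating by P, we get:

e^{tA} =
  [-3*t*exp(-4*t) + exp(-4*t), 6*t*exp(-4*t), 9*t*exp(-4*t)]
  [0, exp(-4*t), 0]
  [-t*exp(-4*t), 2*t*exp(-4*t), 3*t*exp(-4*t) + exp(-4*t)]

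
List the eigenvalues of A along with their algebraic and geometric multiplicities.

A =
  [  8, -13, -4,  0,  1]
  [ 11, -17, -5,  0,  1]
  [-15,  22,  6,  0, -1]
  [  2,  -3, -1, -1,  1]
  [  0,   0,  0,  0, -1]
λ = -1: alg = 5, geom = 2

Step 1 — factor the characteristic polynomial to read off the algebraic multiplicities:
  χ_A(x) = (x + 1)^5

Step 2 — compute geometric multiplicities via the rank-nullity identity g(λ) = n − rank(A − λI):
  rank(A − (-1)·I) = 3, so dim ker(A − (-1)·I) = n − 3 = 2

Summary:
  λ = -1: algebraic multiplicity = 5, geometric multiplicity = 2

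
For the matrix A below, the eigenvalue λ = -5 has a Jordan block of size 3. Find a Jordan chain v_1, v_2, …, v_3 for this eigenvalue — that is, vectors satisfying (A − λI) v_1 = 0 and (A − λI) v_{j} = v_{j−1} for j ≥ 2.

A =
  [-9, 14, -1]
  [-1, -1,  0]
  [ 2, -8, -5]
A Jordan chain for λ = -5 of length 3:
v_1 = (8, 2, -4)ᵀ
v_2 = (14, 4, -8)ᵀ
v_3 = (0, 1, 0)ᵀ

Let N = A − (-5)·I. We want v_3 with N^3 v_3 = 0 but N^2 v_3 ≠ 0; then v_{j-1} := N · v_j for j = 3, …, 2.

Pick v_3 = (0, 1, 0)ᵀ.
Then v_2 = N · v_3 = (14, 4, -8)ᵀ.
Then v_1 = N · v_2 = (8, 2, -4)ᵀ.

Sanity check: (A − (-5)·I) v_1 = (0, 0, 0)ᵀ = 0. ✓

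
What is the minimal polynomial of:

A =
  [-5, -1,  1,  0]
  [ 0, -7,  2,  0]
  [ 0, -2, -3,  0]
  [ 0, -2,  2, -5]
x^2 + 10*x + 25

The characteristic polynomial is χ_A(x) = (x + 5)^4, so the eigenvalues are known. The minimal polynomial is
  m_A(x) = Π_λ (x − λ)^{k_λ}
where k_λ is the size of the *largest* Jordan block for λ (equivalently, the smallest k with (A − λI)^k v = 0 for every generalised eigenvector v of λ).

  λ = -5: largest Jordan block has size 2, contributing (x + 5)^2

So m_A(x) = (x + 5)^2 = x^2 + 10*x + 25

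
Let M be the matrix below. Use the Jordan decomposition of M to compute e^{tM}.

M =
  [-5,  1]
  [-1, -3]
e^{tM} =
  [-t*exp(-4*t) + exp(-4*t), t*exp(-4*t)]
  [-t*exp(-4*t), t*exp(-4*t) + exp(-4*t)]

Strategy: write M = P · J · P⁻¹ where J is a Jordan canonical form, so e^{tM} = P · e^{tJ} · P⁻¹, and e^{tJ} can be computed block-by-block.

M has Jordan form
J =
  [-4,  1]
  [ 0, -4]
(up to reordering of blocks).

Per-block formulas:
  For a 2×2 Jordan block J_2(-4): exp(t · J_2(-4)) = e^(-4t)·(I + t·N), where N is the 2×2 nilpotent shift.

After assembling e^{tJ} and conjugating by P, we get:

e^{tM} =
  [-t*exp(-4*t) + exp(-4*t), t*exp(-4*t)]
  [-t*exp(-4*t), t*exp(-4*t) + exp(-4*t)]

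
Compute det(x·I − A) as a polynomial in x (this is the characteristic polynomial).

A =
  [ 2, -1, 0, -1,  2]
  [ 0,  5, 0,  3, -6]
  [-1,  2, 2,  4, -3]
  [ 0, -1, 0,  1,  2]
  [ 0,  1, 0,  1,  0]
x^5 - 10*x^4 + 40*x^3 - 80*x^2 + 80*x - 32

Expanding det(x·I − A) (e.g. by cofactor expansion or by noting that A is similar to its Jordan form J, which has the same characteristic polynomial as A) gives
  χ_A(x) = x^5 - 10*x^4 + 40*x^3 - 80*x^2 + 80*x - 32
which factors as (x - 2)^5. The eigenvalues (with algebraic multiplicities) are λ = 2 with multiplicity 5.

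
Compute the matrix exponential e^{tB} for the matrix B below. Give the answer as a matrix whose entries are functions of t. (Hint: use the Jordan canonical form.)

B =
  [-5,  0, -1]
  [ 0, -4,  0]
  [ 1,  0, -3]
e^{tB} =
  [-t*exp(-4*t) + exp(-4*t), 0, -t*exp(-4*t)]
  [0, exp(-4*t), 0]
  [t*exp(-4*t), 0, t*exp(-4*t) + exp(-4*t)]

Strategy: write B = P · J · P⁻¹ where J is a Jordan canonical form, so e^{tB} = P · e^{tJ} · P⁻¹, and e^{tJ} can be computed block-by-block.

B has Jordan form
J =
  [-4,  1,  0]
  [ 0, -4,  0]
  [ 0,  0, -4]
(up to reordering of blocks).

Per-block formulas:
  For a 1×1 block at λ = -4: exp(t · [-4]) = [e^(-4t)].
  For a 2×2 Jordan block J_2(-4): exp(t · J_2(-4)) = e^(-4t)·(I + t·N), where N is the 2×2 nilpotent shift.

After assembling e^{tJ} and conjugating by P, we get:

e^{tB} =
  [-t*exp(-4*t) + exp(-4*t), 0, -t*exp(-4*t)]
  [0, exp(-4*t), 0]
  [t*exp(-4*t), 0, t*exp(-4*t) + exp(-4*t)]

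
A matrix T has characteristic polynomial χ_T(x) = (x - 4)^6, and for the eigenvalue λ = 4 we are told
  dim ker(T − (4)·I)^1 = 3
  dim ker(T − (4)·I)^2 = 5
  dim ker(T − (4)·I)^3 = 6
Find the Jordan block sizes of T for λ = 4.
Block sizes for λ = 4: [3, 2, 1]

From the dimensions of kernels of powers, the number of Jordan blocks of size at least j is d_j − d_{j−1} where d_j = dim ker(N^j) (with d_0 = 0). Computing the differences gives [3, 2, 1].
The number of blocks of size exactly k is (#blocks of size ≥ k) − (#blocks of size ≥ k + 1), so the partition is: 1 block(s) of size 1, 1 block(s) of size 2, 1 block(s) of size 3.
In nonincreasing order the block sizes are [3, 2, 1].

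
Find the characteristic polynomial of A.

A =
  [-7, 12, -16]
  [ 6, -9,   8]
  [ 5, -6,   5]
x^3 + 11*x^2 + 39*x + 45

Expanding det(x·I − A) (e.g. by cofactor expansion or by noting that A is similar to its Jordan form J, which has the same characteristic polynomial as A) gives
  χ_A(x) = x^3 + 11*x^2 + 39*x + 45
which factors as (x + 3)^2*(x + 5). The eigenvalues (with algebraic multiplicities) are λ = -5 with multiplicity 1, λ = -3 with multiplicity 2.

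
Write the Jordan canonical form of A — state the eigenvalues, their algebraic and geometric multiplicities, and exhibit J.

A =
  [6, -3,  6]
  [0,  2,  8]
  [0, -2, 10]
J_2(6) ⊕ J_1(6)

The characteristic polynomial is
  det(x·I − A) = x^3 - 18*x^2 + 108*x - 216 = (x - 6)^3

Eigenvalues and multiplicities (the geometric multiplicity of λ is n − rank(A − λI), which equals the number of Jordan blocks for λ):
  λ = 6: algebraic multiplicity = 3, geometric multiplicity = 2

Determining the block sizes for each eigenvalue:
  λ = 6: 2 blocks summing to 3 forces exactly one block of size 2 and the rest size 1 → block sizes [2, 1]

Assembling the blocks gives a Jordan form
J =
  [6, 1, 0]
  [0, 6, 0]
  [0, 0, 6]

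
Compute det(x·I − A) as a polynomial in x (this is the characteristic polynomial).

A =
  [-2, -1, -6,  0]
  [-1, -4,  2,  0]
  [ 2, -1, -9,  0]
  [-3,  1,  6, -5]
x^4 + 20*x^3 + 150*x^2 + 500*x + 625

Expanding det(x·I − A) (e.g. by cofactor expansion or by noting that A is similar to its Jordan form J, which has the same characteristic polynomial as A) gives
  χ_A(x) = x^4 + 20*x^3 + 150*x^2 + 500*x + 625
which factors as (x + 5)^4. The eigenvalues (with algebraic multiplicities) are λ = -5 with multiplicity 4.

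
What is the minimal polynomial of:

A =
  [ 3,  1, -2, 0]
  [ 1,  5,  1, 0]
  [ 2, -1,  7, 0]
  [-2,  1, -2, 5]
x^3 - 15*x^2 + 75*x - 125

The characteristic polynomial is χ_A(x) = (x - 5)^4, so the eigenvalues are known. The minimal polynomial is
  m_A(x) = Π_λ (x − λ)^{k_λ}
where k_λ is the size of the *largest* Jordan block for λ (equivalently, the smallest k with (A − λI)^k v = 0 for every generalised eigenvector v of λ).

  λ = 5: largest Jordan block has size 3, contributing (x − 5)^3

So m_A(x) = (x - 5)^3 = x^3 - 15*x^2 + 75*x - 125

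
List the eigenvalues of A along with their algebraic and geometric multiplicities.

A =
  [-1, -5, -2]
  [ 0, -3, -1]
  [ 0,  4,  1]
λ = -1: alg = 3, geom = 1

Step 1 — factor the characteristic polynomial to read off the algebraic multiplicities:
  χ_A(x) = (x + 1)^3

Step 2 — compute geometric multiplicities via the rank-nullity identity g(λ) = n − rank(A − λI):
  rank(A − (-1)·I) = 2, so dim ker(A − (-1)·I) = n − 2 = 1

Summary:
  λ = -1: algebraic multiplicity = 3, geometric multiplicity = 1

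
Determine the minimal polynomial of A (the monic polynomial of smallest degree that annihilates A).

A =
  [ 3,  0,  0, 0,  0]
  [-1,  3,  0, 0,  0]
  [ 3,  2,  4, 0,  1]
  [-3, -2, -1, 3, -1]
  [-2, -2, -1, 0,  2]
x^3 - 9*x^2 + 27*x - 27

The characteristic polynomial is χ_A(x) = (x - 3)^5, so the eigenvalues are known. The minimal polynomial is
  m_A(x) = Π_λ (x − λ)^{k_λ}
where k_λ is the size of the *largest* Jordan block for λ (equivalently, the smallest k with (A − λI)^k v = 0 for every generalised eigenvector v of λ).

  λ = 3: largest Jordan block has size 3, contributing (x − 3)^3

So m_A(x) = (x - 3)^3 = x^3 - 9*x^2 + 27*x - 27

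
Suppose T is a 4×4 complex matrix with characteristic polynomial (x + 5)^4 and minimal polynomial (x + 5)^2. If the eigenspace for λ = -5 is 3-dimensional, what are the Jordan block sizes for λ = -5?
Block sizes for λ = -5: [2, 1, 1]

Step 1 — from the characteristic polynomial, algebraic multiplicity of λ = -5 is 4. From dim ker(T − (-5)·I) = 3, there are exactly 3 Jordan blocks for λ = -5.
Step 2 — from the minimal polynomial, the factor (x + 5)^2 tells us the largest block for λ = -5 has size 2.
Step 3 — with total size 4, 3 blocks, and largest block 2, the block sizes (in nonincreasing order) are [2, 1, 1].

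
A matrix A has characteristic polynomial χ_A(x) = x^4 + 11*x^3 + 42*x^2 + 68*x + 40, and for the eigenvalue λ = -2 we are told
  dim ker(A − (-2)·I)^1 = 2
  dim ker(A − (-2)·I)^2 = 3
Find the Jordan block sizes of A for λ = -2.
Block sizes for λ = -2: [2, 1]

From the dimensions of kernels of powers, the number of Jordan blocks of size at least j is d_j − d_{j−1} where d_j = dim ker(N^j) (with d_0 = 0). Computing the differences gives [2, 1].
The number of blocks of size exactly k is (#blocks of size ≥ k) − (#blocks of size ≥ k + 1), so the partition is: 1 block(s) of size 1, 1 block(s) of size 2.
In nonincreasing order the block sizes are [2, 1].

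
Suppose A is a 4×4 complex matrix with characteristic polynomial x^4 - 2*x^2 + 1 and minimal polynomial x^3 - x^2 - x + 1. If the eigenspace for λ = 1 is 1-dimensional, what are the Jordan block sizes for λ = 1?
Block sizes for λ = 1: [2]

Step 1 — from the characteristic polynomial, algebraic multiplicity of λ = 1 is 2. From dim ker(A − (1)·I) = 1, there are exactly 1 Jordan blocks for λ = 1.
Step 2 — from the minimal polynomial, the factor (x − 1)^2 tells us the largest block for λ = 1 has size 2.
Step 3 — with total size 2, 1 blocks, and largest block 2, the block sizes (in nonincreasing order) are [2].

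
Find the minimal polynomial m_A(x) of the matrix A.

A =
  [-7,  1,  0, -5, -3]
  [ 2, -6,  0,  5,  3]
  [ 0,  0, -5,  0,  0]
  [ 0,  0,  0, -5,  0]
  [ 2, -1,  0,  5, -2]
x^2 + 10*x + 25

The characteristic polynomial is χ_A(x) = (x + 5)^5, so the eigenvalues are known. The minimal polynomial is
  m_A(x) = Π_λ (x − λ)^{k_λ}
where k_λ is the size of the *largest* Jordan block for λ (equivalently, the smallest k with (A − λI)^k v = 0 for every generalised eigenvector v of λ).

  λ = -5: largest Jordan block has size 2, contributing (x + 5)^2

So m_A(x) = (x + 5)^2 = x^2 + 10*x + 25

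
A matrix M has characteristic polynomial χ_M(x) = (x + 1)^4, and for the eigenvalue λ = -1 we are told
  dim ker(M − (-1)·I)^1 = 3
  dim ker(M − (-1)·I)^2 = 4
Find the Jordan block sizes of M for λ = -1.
Block sizes for λ = -1: [2, 1, 1]

From the dimensions of kernels of powers, the number of Jordan blocks of size at least j is d_j − d_{j−1} where d_j = dim ker(N^j) (with d_0 = 0). Computing the differences gives [3, 1].
The number of blocks of size exactly k is (#blocks of size ≥ k) − (#blocks of size ≥ k + 1), so the partition is: 2 block(s) of size 1, 1 block(s) of size 2.
In nonincreasing order the block sizes are [2, 1, 1].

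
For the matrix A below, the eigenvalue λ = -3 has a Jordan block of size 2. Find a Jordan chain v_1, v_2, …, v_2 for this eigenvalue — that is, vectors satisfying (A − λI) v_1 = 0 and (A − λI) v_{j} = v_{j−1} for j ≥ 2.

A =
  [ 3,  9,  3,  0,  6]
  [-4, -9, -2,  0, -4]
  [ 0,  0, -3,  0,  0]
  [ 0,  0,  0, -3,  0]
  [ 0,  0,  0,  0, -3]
A Jordan chain for λ = -3 of length 2:
v_1 = (6, -4, 0, 0, 0)ᵀ
v_2 = (1, 0, 0, 0, 0)ᵀ

Let N = A − (-3)·I. We want v_2 with N^2 v_2 = 0 but N^1 v_2 ≠ 0; then v_{j-1} := N · v_j for j = 2, …, 2.

Pick v_2 = (1, 0, 0, 0, 0)ᵀ.
Then v_1 = N · v_2 = (6, -4, 0, 0, 0)ᵀ.

Sanity check: (A − (-3)·I) v_1 = (0, 0, 0, 0, 0)ᵀ = 0. ✓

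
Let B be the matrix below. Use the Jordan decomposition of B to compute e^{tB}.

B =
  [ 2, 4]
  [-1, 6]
e^{tB} =
  [-2*t*exp(4*t) + exp(4*t), 4*t*exp(4*t)]
  [-t*exp(4*t), 2*t*exp(4*t) + exp(4*t)]

Strategy: write B = P · J · P⁻¹ where J is a Jordan canonical form, so e^{tB} = P · e^{tJ} · P⁻¹, and e^{tJ} can be computed block-by-block.

B has Jordan form
J =
  [4, 1]
  [0, 4]
(up to reordering of blocks).

Per-block formulas:
  For a 2×2 Jordan block J_2(4): exp(t · J_2(4)) = e^(4t)·(I + t·N), where N is the 2×2 nilpotent shift.

After assembling e^{tJ} and conjugating by P, we get:

e^{tB} =
  [-2*t*exp(4*t) + exp(4*t), 4*t*exp(4*t)]
  [-t*exp(4*t), 2*t*exp(4*t) + exp(4*t)]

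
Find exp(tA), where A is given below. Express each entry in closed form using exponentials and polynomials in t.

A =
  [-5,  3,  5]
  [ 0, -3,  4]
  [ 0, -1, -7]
e^{tA} =
  [exp(-5*t), t^2*exp(-5*t)/2 + 3*t*exp(-5*t), t^2*exp(-5*t) + 5*t*exp(-5*t)]
  [0, 2*t*exp(-5*t) + exp(-5*t), 4*t*exp(-5*t)]
  [0, -t*exp(-5*t), -2*t*exp(-5*t) + exp(-5*t)]

Strategy: write A = P · J · P⁻¹ where J is a Jordan canonical form, so e^{tA} = P · e^{tJ} · P⁻¹, and e^{tJ} can be computed block-by-block.

A has Jordan form
J =
  [-5,  1,  0]
  [ 0, -5,  1]
  [ 0,  0, -5]
(up to reordering of blocks).

Per-block formulas:
  For a 3×3 Jordan block J_3(-5): exp(t · J_3(-5)) = e^(-5t)·(I + t·N + (t^2/2)·N^2), where N is the 3×3 nilpotent shift.

After assembling e^{tJ} and conjugating by P, we get:

e^{tA} =
  [exp(-5*t), t^2*exp(-5*t)/2 + 3*t*exp(-5*t), t^2*exp(-5*t) + 5*t*exp(-5*t)]
  [0, 2*t*exp(-5*t) + exp(-5*t), 4*t*exp(-5*t)]
  [0, -t*exp(-5*t), -2*t*exp(-5*t) + exp(-5*t)]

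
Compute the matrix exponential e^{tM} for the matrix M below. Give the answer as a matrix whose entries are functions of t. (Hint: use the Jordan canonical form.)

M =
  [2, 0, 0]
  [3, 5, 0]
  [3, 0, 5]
e^{tM} =
  [exp(2*t), 0, 0]
  [exp(5*t) - exp(2*t), exp(5*t), 0]
  [exp(5*t) - exp(2*t), 0, exp(5*t)]

Strategy: write M = P · J · P⁻¹ where J is a Jordan canonical form, so e^{tM} = P · e^{tJ} · P⁻¹, and e^{tJ} can be computed block-by-block.

M has Jordan form
J =
  [2, 0, 0]
  [0, 5, 0]
  [0, 0, 5]
(up to reordering of blocks).

Per-block formulas:
  For a 1×1 block at λ = 5: exp(t · [5]) = [e^(5t)].
  For a 1×1 block at λ = 2: exp(t · [2]) = [e^(2t)].

After assembling e^{tJ} and conjugating by P, we get:

e^{tM} =
  [exp(2*t), 0, 0]
  [exp(5*t) - exp(2*t), exp(5*t), 0]
  [exp(5*t) - exp(2*t), 0, exp(5*t)]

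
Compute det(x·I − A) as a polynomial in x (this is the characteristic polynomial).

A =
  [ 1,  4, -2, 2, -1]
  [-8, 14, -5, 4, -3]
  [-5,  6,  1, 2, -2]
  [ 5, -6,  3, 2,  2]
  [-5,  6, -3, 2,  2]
x^5 - 20*x^4 + 160*x^3 - 640*x^2 + 1280*x - 1024

Expanding det(x·I − A) (e.g. by cofactor expansion or by noting that A is similar to its Jordan form J, which has the same characteristic polynomial as A) gives
  χ_A(x) = x^5 - 20*x^4 + 160*x^3 - 640*x^2 + 1280*x - 1024
which factors as (x - 4)^5. The eigenvalues (with algebraic multiplicities) are λ = 4 with multiplicity 5.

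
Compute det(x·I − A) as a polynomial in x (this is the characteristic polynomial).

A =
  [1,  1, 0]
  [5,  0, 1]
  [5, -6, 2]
x^3 - 3*x^2 + 3*x - 1

Expanding det(x·I − A) (e.g. by cofactor expansion or by noting that A is similar to its Jordan form J, which has the same characteristic polynomial as A) gives
  χ_A(x) = x^3 - 3*x^2 + 3*x - 1
which factors as (x - 1)^3. The eigenvalues (with algebraic multiplicities) are λ = 1 with multiplicity 3.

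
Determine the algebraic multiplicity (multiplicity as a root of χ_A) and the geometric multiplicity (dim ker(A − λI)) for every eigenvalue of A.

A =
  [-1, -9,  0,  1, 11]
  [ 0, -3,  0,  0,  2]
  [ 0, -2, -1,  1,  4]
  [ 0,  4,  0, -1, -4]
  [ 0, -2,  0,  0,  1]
λ = -1: alg = 5, geom = 3

Step 1 — factor the characteristic polynomial to read off the algebraic multiplicities:
  χ_A(x) = (x + 1)^5

Step 2 — compute geometric multiplicities via the rank-nullity identity g(λ) = n − rank(A − λI):
  rank(A − (-1)·I) = 2, so dim ker(A − (-1)·I) = n − 2 = 3

Summary:
  λ = -1: algebraic multiplicity = 5, geometric multiplicity = 3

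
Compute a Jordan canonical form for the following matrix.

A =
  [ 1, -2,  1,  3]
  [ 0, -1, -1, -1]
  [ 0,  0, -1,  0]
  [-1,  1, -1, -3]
J_3(-1) ⊕ J_1(-1)

The characteristic polynomial is
  det(x·I − A) = x^4 + 4*x^3 + 6*x^2 + 4*x + 1 = (x + 1)^4

Eigenvalues and multiplicities (the geometric multiplicity of λ is n − rank(A − λI), which equals the number of Jordan blocks for λ):
  λ = -1: algebraic multiplicity = 4, geometric multiplicity = 2

Determining the block sizes for each eigenvalue:
  λ = -1: with am = 4 and gm = 2, the partition is not yet determined (e.g. several partitions of 4 into 2 parts exist). Let N = A − (-1)·I. Computing rank(N^1) = 2, rank(N^2) = 1, rank(N^3) = 0; the number of blocks of size ≥ j is rank(N^{j−1}) − rank(N^j), giving [2, 1, 1]. So we have 1 block(s) of size 3, 1 block(s) of size 1 → block sizes [3, 1]

Assembling the blocks gives a Jordan form
J =
  [-1,  1,  0,  0]
  [ 0, -1,  1,  0]
  [ 0,  0, -1,  0]
  [ 0,  0,  0, -1]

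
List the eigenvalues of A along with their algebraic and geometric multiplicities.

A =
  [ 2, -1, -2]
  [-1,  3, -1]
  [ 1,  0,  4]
λ = 3: alg = 3, geom = 1

Step 1 — factor the characteristic polynomial to read off the algebraic multiplicities:
  χ_A(x) = (x - 3)^3

Step 2 — compute geometric multiplicities via the rank-nullity identity g(λ) = n − rank(A − λI):
  rank(A − (3)·I) = 2, so dim ker(A − (3)·I) = n − 2 = 1

Summary:
  λ = 3: algebraic multiplicity = 3, geometric multiplicity = 1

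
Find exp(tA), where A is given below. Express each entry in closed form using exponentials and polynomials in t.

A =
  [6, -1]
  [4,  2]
e^{tA} =
  [2*t*exp(4*t) + exp(4*t), -t*exp(4*t)]
  [4*t*exp(4*t), -2*t*exp(4*t) + exp(4*t)]

Strategy: write A = P · J · P⁻¹ where J is a Jordan canonical form, so e^{tA} = P · e^{tJ} · P⁻¹, and e^{tJ} can be computed block-by-block.

A has Jordan form
J =
  [4, 1]
  [0, 4]
(up to reordering of blocks).

Per-block formulas:
  For a 2×2 Jordan block J_2(4): exp(t · J_2(4)) = e^(4t)·(I + t·N), where N is the 2×2 nilpotent shift.

After assembling e^{tJ} and conjugating by P, we get:

e^{tA} =
  [2*t*exp(4*t) + exp(4*t), -t*exp(4*t)]
  [4*t*exp(4*t), -2*t*exp(4*t) + exp(4*t)]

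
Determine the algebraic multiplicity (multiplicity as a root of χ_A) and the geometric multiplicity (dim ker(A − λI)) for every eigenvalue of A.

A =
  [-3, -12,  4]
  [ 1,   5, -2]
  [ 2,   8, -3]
λ = -1: alg = 2, geom = 1; λ = 1: alg = 1, geom = 1

Step 1 — factor the characteristic polynomial to read off the algebraic multiplicities:
  χ_A(x) = (x - 1)*(x + 1)^2

Step 2 — compute geometric multiplicities via the rank-nullity identity g(λ) = n − rank(A − λI):
  rank(A − (-1)·I) = 2, so dim ker(A − (-1)·I) = n − 2 = 1
  rank(A − (1)·I) = 2, so dim ker(A − (1)·I) = n − 2 = 1

Summary:
  λ = -1: algebraic multiplicity = 2, geometric multiplicity = 1
  λ = 1: algebraic multiplicity = 1, geometric multiplicity = 1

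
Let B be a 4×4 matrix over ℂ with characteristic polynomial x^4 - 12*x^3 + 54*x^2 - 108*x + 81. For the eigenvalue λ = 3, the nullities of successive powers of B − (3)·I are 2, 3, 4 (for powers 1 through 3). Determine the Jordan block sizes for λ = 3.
Block sizes for λ = 3: [3, 1]

From the dimensions of kernels of powers, the number of Jordan blocks of size at least j is d_j − d_{j−1} where d_j = dim ker(N^j) (with d_0 = 0). Computing the differences gives [2, 1, 1].
The number of blocks of size exactly k is (#blocks of size ≥ k) − (#blocks of size ≥ k + 1), so the partition is: 1 block(s) of size 1, 1 block(s) of size 3.
In nonincreasing order the block sizes are [3, 1].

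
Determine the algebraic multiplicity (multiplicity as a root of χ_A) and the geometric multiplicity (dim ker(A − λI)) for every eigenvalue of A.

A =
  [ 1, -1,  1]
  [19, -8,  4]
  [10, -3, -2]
λ = -3: alg = 3, geom = 1

Step 1 — factor the characteristic polynomial to read off the algebraic multiplicities:
  χ_A(x) = (x + 3)^3

Step 2 — compute geometric multiplicities via the rank-nullity identity g(λ) = n − rank(A − λI):
  rank(A − (-3)·I) = 2, so dim ker(A − (-3)·I) = n − 2 = 1

Summary:
  λ = -3: algebraic multiplicity = 3, geometric multiplicity = 1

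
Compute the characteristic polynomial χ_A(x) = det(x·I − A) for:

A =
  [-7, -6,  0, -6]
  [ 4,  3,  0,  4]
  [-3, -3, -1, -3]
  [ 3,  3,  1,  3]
x^4 + 2*x^3 + x^2

Expanding det(x·I − A) (e.g. by cofactor expansion or by noting that A is similar to its Jordan form J, which has the same characteristic polynomial as A) gives
  χ_A(x) = x^4 + 2*x^3 + x^2
which factors as x^2*(x + 1)^2. The eigenvalues (with algebraic multiplicities) are λ = -1 with multiplicity 2, λ = 0 with multiplicity 2.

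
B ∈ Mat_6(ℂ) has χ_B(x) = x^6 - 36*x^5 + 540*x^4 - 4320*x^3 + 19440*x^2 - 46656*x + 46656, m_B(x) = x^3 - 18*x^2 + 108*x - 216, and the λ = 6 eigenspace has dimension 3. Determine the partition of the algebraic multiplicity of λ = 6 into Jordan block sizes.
Block sizes for λ = 6: [3, 2, 1]

Step 1 — from the characteristic polynomial, algebraic multiplicity of λ = 6 is 6. From dim ker(B − (6)·I) = 3, there are exactly 3 Jordan blocks for λ = 6.
Step 2 — from the minimal polynomial, the factor (x − 6)^3 tells us the largest block for λ = 6 has size 3.
Step 3 — with total size 6, 3 blocks, and largest block 3, the block sizes (in nonincreasing order) are [3, 2, 1].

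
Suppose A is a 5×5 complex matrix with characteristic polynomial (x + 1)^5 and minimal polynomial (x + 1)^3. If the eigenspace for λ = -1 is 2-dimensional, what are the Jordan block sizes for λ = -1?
Block sizes for λ = -1: [3, 2]

Step 1 — from the characteristic polynomial, algebraic multiplicity of λ = -1 is 5. From dim ker(A − (-1)·I) = 2, there are exactly 2 Jordan blocks for λ = -1.
Step 2 — from the minimal polynomial, the factor (x + 1)^3 tells us the largest block for λ = -1 has size 3.
Step 3 — with total size 5, 2 blocks, and largest block 3, the block sizes (in nonincreasing order) are [3, 2].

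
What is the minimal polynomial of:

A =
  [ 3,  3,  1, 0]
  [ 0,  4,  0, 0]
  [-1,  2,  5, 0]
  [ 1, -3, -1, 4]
x^3 - 12*x^2 + 48*x - 64

The characteristic polynomial is χ_A(x) = (x - 4)^4, so the eigenvalues are known. The minimal polynomial is
  m_A(x) = Π_λ (x − λ)^{k_λ}
where k_λ is the size of the *largest* Jordan block for λ (equivalently, the smallest k with (A − λI)^k v = 0 for every generalised eigenvector v of λ).

  λ = 4: largest Jordan block has size 3, contributing (x − 4)^3

So m_A(x) = (x - 4)^3 = x^3 - 12*x^2 + 48*x - 64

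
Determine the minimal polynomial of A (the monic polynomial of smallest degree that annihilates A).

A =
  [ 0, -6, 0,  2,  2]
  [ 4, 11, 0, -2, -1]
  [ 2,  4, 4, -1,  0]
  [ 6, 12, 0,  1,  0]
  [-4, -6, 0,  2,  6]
x^2 - 9*x + 20

The characteristic polynomial is χ_A(x) = (x - 5)^2*(x - 4)^3, so the eigenvalues are known. The minimal polynomial is
  m_A(x) = Π_λ (x − λ)^{k_λ}
where k_λ is the size of the *largest* Jordan block for λ (equivalently, the smallest k with (A − λI)^k v = 0 for every generalised eigenvector v of λ).

  λ = 4: largest Jordan block has size 1, contributing (x − 4)
  λ = 5: largest Jordan block has size 1, contributing (x − 5)

So m_A(x) = (x - 5)*(x - 4) = x^2 - 9*x + 20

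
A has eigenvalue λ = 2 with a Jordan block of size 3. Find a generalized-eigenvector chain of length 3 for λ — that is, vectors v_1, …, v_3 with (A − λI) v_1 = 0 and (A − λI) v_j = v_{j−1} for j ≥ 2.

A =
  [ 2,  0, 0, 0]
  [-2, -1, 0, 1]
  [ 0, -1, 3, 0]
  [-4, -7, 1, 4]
A Jordan chain for λ = 2 of length 3:
v_1 = (0, 2, 2, 6)ᵀ
v_2 = (0, -2, 0, -4)ᵀ
v_3 = (1, 0, 0, 0)ᵀ

Let N = A − (2)·I. We want v_3 with N^3 v_3 = 0 but N^2 v_3 ≠ 0; then v_{j-1} := N · v_j for j = 3, …, 2.

Pick v_3 = (1, 0, 0, 0)ᵀ.
Then v_2 = N · v_3 = (0, -2, 0, -4)ᵀ.
Then v_1 = N · v_2 = (0, 2, 2, 6)ᵀ.

Sanity check: (A − (2)·I) v_1 = (0, 0, 0, 0)ᵀ = 0. ✓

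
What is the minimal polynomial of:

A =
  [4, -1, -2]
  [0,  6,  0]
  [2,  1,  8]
x^2 - 12*x + 36

The characteristic polynomial is χ_A(x) = (x - 6)^3, so the eigenvalues are known. The minimal polynomial is
  m_A(x) = Π_λ (x − λ)^{k_λ}
where k_λ is the size of the *largest* Jordan block for λ (equivalently, the smallest k with (A − λI)^k v = 0 for every generalised eigenvector v of λ).

  λ = 6: largest Jordan block has size 2, contributing (x − 6)^2

So m_A(x) = (x - 6)^2 = x^2 - 12*x + 36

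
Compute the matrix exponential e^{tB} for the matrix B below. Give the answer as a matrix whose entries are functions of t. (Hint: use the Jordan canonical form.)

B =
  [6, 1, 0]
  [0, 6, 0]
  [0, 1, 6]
e^{tB} =
  [exp(6*t), t*exp(6*t), 0]
  [0, exp(6*t), 0]
  [0, t*exp(6*t), exp(6*t)]

Strategy: write B = P · J · P⁻¹ where J is a Jordan canonical form, so e^{tB} = P · e^{tJ} · P⁻¹, and e^{tJ} can be computed block-by-block.

B has Jordan form
J =
  [6, 1, 0]
  [0, 6, 0]
  [0, 0, 6]
(up to reordering of blocks).

Per-block formulas:
  For a 2×2 Jordan block J_2(6): exp(t · J_2(6)) = e^(6t)·(I + t·N), where N is the 2×2 nilpotent shift.
  For a 1×1 block at λ = 6: exp(t · [6]) = [e^(6t)].

After assembling e^{tJ} and conjugating by P, we get:

e^{tB} =
  [exp(6*t), t*exp(6*t), 0]
  [0, exp(6*t), 0]
  [0, t*exp(6*t), exp(6*t)]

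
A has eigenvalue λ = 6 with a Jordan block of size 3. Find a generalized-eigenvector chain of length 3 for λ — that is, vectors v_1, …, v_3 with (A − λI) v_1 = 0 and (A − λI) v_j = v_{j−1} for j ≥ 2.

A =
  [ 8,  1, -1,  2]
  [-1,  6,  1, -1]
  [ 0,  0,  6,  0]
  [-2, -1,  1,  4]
A Jordan chain for λ = 6 of length 3:
v_1 = (-1, 0, 0, 1)ᵀ
v_2 = (2, -1, 0, -2)ᵀ
v_3 = (1, 0, 0, 0)ᵀ

Let N = A − (6)·I. We want v_3 with N^3 v_3 = 0 but N^2 v_3 ≠ 0; then v_{j-1} := N · v_j for j = 3, …, 2.

Pick v_3 = (1, 0, 0, 0)ᵀ.
Then v_2 = N · v_3 = (2, -1, 0, -2)ᵀ.
Then v_1 = N · v_2 = (-1, 0, 0, 1)ᵀ.

Sanity check: (A − (6)·I) v_1 = (0, 0, 0, 0)ᵀ = 0. ✓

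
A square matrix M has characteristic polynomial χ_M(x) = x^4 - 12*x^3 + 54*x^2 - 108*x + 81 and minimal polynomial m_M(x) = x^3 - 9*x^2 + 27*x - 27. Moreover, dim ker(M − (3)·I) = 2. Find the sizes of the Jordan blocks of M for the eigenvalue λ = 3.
Block sizes for λ = 3: [3, 1]

Step 1 — from the characteristic polynomial, algebraic multiplicity of λ = 3 is 4. From dim ker(M − (3)·I) = 2, there are exactly 2 Jordan blocks for λ = 3.
Step 2 — from the minimal polynomial, the factor (x − 3)^3 tells us the largest block for λ = 3 has size 3.
Step 3 — with total size 4, 2 blocks, and largest block 3, the block sizes (in nonincreasing order) are [3, 1].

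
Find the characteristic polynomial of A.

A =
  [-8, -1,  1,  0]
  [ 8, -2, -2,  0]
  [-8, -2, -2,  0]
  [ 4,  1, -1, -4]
x^4 + 16*x^3 + 96*x^2 + 256*x + 256

Expanding det(x·I − A) (e.g. by cofactor expansion or by noting that A is similar to its Jordan form J, which has the same characteristic polynomial as A) gives
  χ_A(x) = x^4 + 16*x^3 + 96*x^2 + 256*x + 256
which factors as (x + 4)^4. The eigenvalues (with algebraic multiplicities) are λ = -4 with multiplicity 4.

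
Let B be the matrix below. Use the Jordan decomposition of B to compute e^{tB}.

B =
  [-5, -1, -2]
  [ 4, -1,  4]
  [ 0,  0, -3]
e^{tB} =
  [-2*t*exp(-3*t) + exp(-3*t), -t*exp(-3*t), -2*t*exp(-3*t)]
  [4*t*exp(-3*t), 2*t*exp(-3*t) + exp(-3*t), 4*t*exp(-3*t)]
  [0, 0, exp(-3*t)]

Strategy: write B = P · J · P⁻¹ where J is a Jordan canonical form, so e^{tB} = P · e^{tJ} · P⁻¹, and e^{tJ} can be computed block-by-block.

B has Jordan form
J =
  [-3,  1,  0]
  [ 0, -3,  0]
  [ 0,  0, -3]
(up to reordering of blocks).

Per-block formulas:
  For a 2×2 Jordan block J_2(-3): exp(t · J_2(-3)) = e^(-3t)·(I + t·N), where N is the 2×2 nilpotent shift.
  For a 1×1 block at λ = -3: exp(t · [-3]) = [e^(-3t)].

After assembling e^{tJ} and conjugating by P, we get:

e^{tB} =
  [-2*t*exp(-3*t) + exp(-3*t), -t*exp(-3*t), -2*t*exp(-3*t)]
  [4*t*exp(-3*t), 2*t*exp(-3*t) + exp(-3*t), 4*t*exp(-3*t)]
  [0, 0, exp(-3*t)]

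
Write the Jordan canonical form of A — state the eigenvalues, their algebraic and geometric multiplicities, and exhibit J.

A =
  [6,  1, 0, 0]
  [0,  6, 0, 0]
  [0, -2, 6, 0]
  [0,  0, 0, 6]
J_2(6) ⊕ J_1(6) ⊕ J_1(6)

The characteristic polynomial is
  det(x·I − A) = x^4 - 24*x^3 + 216*x^2 - 864*x + 1296 = (x - 6)^4

Eigenvalues and multiplicities (the geometric multiplicity of λ is n − rank(A − λI), which equals the number of Jordan blocks for λ):
  λ = 6: algebraic multiplicity = 4, geometric multiplicity = 3

Determining the block sizes for each eigenvalue:
  λ = 6: 3 blocks summing to 4 forces exactly one block of size 2 and the rest size 1 → block sizes [2, 1, 1]

Assembling the blocks gives a Jordan form
J =
  [6, 1, 0, 0]
  [0, 6, 0, 0]
  [0, 0, 6, 0]
  [0, 0, 0, 6]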